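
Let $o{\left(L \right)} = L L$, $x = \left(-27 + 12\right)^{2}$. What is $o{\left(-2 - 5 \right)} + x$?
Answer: $274$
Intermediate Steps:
$x = 225$ ($x = \left(-15\right)^{2} = 225$)
$o{\left(L \right)} = L^{2}$
$o{\left(-2 - 5 \right)} + x = \left(-2 - 5\right)^{2} + 225 = \left(-7\right)^{2} + 225 = 49 + 225 = 274$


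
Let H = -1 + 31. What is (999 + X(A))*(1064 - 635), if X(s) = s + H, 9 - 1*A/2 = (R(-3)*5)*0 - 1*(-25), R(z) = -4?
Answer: 427713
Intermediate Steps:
H = 30
A = -32 (A = 18 - 2*(-4*5*0 - 1*(-25)) = 18 - 2*(-20*0 + 25) = 18 - 2*(0 + 25) = 18 - 2*25 = 18 - 50 = -32)
X(s) = 30 + s (X(s) = s + 30 = 30 + s)
(999 + X(A))*(1064 - 635) = (999 + (30 - 32))*(1064 - 635) = (999 - 2)*429 = 997*429 = 427713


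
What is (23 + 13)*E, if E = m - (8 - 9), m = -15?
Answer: -504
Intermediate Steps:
E = -14 (E = -15 - (8 - 9) = -15 - 1*(-1) = -15 + 1 = -14)
(23 + 13)*E = (23 + 13)*(-14) = 36*(-14) = -504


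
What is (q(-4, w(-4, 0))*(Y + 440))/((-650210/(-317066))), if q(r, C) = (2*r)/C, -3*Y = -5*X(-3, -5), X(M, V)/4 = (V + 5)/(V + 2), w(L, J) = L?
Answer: 2536528/5911 ≈ 429.12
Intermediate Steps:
X(M, V) = 4*(5 + V)/(2 + V) (X(M, V) = 4*((V + 5)/(V + 2)) = 4*((5 + V)/(2 + V)) = 4*(5 + V)/(2 + V))
Y = 0 (Y = -(-5)*4*(5 - 5)/(2 - 5)/3 = -(-5)*4*0/(-3)/3 = -(-5)*4*(-1/3)*0/3 = -(-5)*0/3 = -1/3*0 = 0)
q(r, C) = 2*r/C
(q(-4, w(-4, 0))*(Y + 440))/((-650210/(-317066))) = ((2*(-4)/(-4))*(0 + 440))/((-650210/(-317066))) = ((2*(-4)*(-1/4))*440)/((-650210*(-1/317066))) = (2*440)/(325105/158533) = 880*(158533/325105) = 2536528/5911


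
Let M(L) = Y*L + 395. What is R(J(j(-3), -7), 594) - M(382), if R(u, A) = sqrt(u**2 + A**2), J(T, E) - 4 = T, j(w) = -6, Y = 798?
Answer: -305231 + 2*sqrt(88210) ≈ -3.0464e+5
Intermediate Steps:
J(T, E) = 4 + T
R(u, A) = sqrt(A**2 + u**2)
M(L) = 395 + 798*L (M(L) = 798*L + 395 = 395 + 798*L)
R(J(j(-3), -7), 594) - M(382) = sqrt(594**2 + (4 - 6)**2) - (395 + 798*382) = sqrt(352836 + (-2)**2) - (395 + 304836) = sqrt(352836 + 4) - 1*305231 = sqrt(352840) - 305231 = 2*sqrt(88210) - 305231 = -305231 + 2*sqrt(88210)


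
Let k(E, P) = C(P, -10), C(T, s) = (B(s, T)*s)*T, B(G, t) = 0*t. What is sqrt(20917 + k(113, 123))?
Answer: sqrt(20917) ≈ 144.63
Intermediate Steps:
B(G, t) = 0
C(T, s) = 0 (C(T, s) = (0*s)*T = 0*T = 0)
k(E, P) = 0
sqrt(20917 + k(113, 123)) = sqrt(20917 + 0) = sqrt(20917)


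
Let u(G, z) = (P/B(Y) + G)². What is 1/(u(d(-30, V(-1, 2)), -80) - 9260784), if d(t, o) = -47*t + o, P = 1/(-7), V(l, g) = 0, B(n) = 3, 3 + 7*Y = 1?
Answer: -441/3207312863 ≈ -1.3750e-7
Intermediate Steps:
Y = -2/7 (Y = -3/7 + (⅐)*1 = -3/7 + ⅐ = -2/7 ≈ -0.28571)
P = -⅐ ≈ -0.14286
d(t, o) = o - 47*t
u(G, z) = (-1/21 + G)² (u(G, z) = (-⅐/3 + G)² = (-⅐*⅓ + G)² = (-1/21 + G)²)
1/(u(d(-30, V(-1, 2)), -80) - 9260784) = 1/((-1 + 21*(0 - 47*(-30)))²/441 - 9260784) = 1/((-1 + 21*(0 + 1410))²/441 - 9260784) = 1/((-1 + 21*1410)²/441 - 9260784) = 1/((-1 + 29610)²/441 - 9260784) = 1/((1/441)*29609² - 9260784) = 1/((1/441)*876692881 - 9260784) = 1/(876692881/441 - 9260784) = 1/(-3207312863/441) = -441/3207312863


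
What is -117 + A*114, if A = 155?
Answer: 17553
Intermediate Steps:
-117 + A*114 = -117 + 155*114 = -117 + 17670 = 17553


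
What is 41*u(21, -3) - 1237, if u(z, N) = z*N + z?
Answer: -2959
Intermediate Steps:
u(z, N) = z + N*z (u(z, N) = N*z + z = z + N*z)
41*u(21, -3) - 1237 = 41*(21*(1 - 3)) - 1237 = 41*(21*(-2)) - 1237 = 41*(-42) - 1237 = -1722 - 1237 = -2959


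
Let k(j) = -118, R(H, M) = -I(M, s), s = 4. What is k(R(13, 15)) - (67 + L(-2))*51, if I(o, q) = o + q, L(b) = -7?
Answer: -3178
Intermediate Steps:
R(H, M) = -4 - M (R(H, M) = -(M + 4) = -(4 + M) = -4 - M)
k(R(13, 15)) - (67 + L(-2))*51 = -118 - (67 - 7)*51 = -118 - 60*51 = -118 - 1*3060 = -118 - 3060 = -3178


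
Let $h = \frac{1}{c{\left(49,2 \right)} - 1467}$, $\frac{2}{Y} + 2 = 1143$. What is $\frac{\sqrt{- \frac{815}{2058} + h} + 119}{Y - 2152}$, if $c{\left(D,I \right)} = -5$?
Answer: $- \frac{135779}{2455430} - \frac{163 i \sqrt{290219727}}{9487781520} \approx -0.055297 - 0.00029268 i$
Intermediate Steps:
$Y = \frac{2}{1141}$ ($Y = \frac{2}{-2 + 1143} = \frac{2}{1141} \approx 0.0017528$)
$h = - \frac{1}{1472}$ ($h = \frac{1}{-5 - 1467} = \frac{1}{-1472} = - \frac{1}{1472} \approx -0.00067935$)
$\frac{\sqrt{- \frac{815}{2058} + h} + 119}{Y - 2152} = \frac{\sqrt{- \frac{815}{2058} - \frac{1}{1472}} + 119}{\frac{2}{1141} - 2152} = \frac{\sqrt{\left(-815\right) \frac{1}{2058} - \frac{1}{1472}} + 119}{- \frac{2455430}{1141}} = \left(\sqrt{- \frac{815}{2058} - \frac{1}{1472}} + 119\right) \left(- \frac{1141}{2455430}\right) = \left(\sqrt{- \frac{600869}{1514688}} + 119\right) \left(- \frac{1141}{2455430}\right) = \left(\frac{i \sqrt{290219727}}{27048} + 119\right) \left(- \frac{1141}{2455430}\right) = \left(119 + \frac{i \sqrt{290219727}}{27048}\right) \left(- \frac{1141}{2455430}\right) = - \frac{135779}{2455430} - \frac{163 i \sqrt{290219727}}{9487781520}$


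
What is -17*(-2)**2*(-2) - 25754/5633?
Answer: 740334/5633 ≈ 131.43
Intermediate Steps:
-17*(-2)**2*(-2) - 25754/5633 = -17*4*(-2) - 25754/5633 = -68*(-2) - 1*25754/5633 = 136 - 25754/5633 = 740334/5633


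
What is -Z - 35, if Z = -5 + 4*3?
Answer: -42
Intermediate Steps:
Z = 7 (Z = -5 + 12 = 7)
-Z - 35 = -1*7 - 35 = -7 - 35 = -42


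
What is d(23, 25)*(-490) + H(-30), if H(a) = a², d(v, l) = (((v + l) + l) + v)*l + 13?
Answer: -1181470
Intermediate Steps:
d(v, l) = 13 + l*(2*l + 2*v) (d(v, l) = (((l + v) + l) + v)*l + 13 = ((v + 2*l) + v)*l + 13 = (2*l + 2*v)*l + 13 = l*(2*l + 2*v) + 13 = 13 + l*(2*l + 2*v))
d(23, 25)*(-490) + H(-30) = (13 + 2*25² + 2*25*23)*(-490) + (-30)² = (13 + 2*625 + 1150)*(-490) + 900 = (13 + 1250 + 1150)*(-490) + 900 = 2413*(-490) + 900 = -1182370 + 900 = -1181470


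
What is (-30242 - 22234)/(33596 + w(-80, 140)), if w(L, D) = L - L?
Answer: -13119/8399 ≈ -1.5620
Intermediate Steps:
w(L, D) = 0
(-30242 - 22234)/(33596 + w(-80, 140)) = (-30242 - 22234)/(33596 + 0) = -52476/33596 = -52476*1/33596 = -13119/8399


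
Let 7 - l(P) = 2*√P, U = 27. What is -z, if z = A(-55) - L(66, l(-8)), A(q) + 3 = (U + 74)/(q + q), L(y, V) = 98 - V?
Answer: 10441/110 + 4*I*√2 ≈ 94.918 + 5.6569*I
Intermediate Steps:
l(P) = 7 - 2*√P
A(q) = -3 + 101/(2*q) (A(q) = -3 + (27 + 74)/(q + q) = -3 + 101/((2*q)) = -3 + 101*(1/(2*q)) = -3 + 101/(2*q))
z = -10441/110 - 4*I*√2 (z = (-3 + (101/2)/(-55)) - (98 - (7 - 4*I*√2)) = (-3 + (101/2)*(-1/55)) - (98 - (7 - 4*I*√2)) = (-3 - 101/110) - (98 - (7 - 4*I*√2)) = -431/110 - (98 + (-7 + 4*I*√2)) = -431/110 - (91 + 4*I*√2) = -431/110 + (-91 - 4*I*√2) = -10441/110 - 4*I*√2 ≈ -94.918 - 5.6569*I)
-z = -(-10441/110 - 4*I*√2) = 10441/110 + 4*I*√2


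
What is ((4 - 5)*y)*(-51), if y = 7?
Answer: 357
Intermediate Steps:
((4 - 5)*y)*(-51) = ((4 - 5)*7)*(-51) = -1*7*(-51) = -7*(-51) = 357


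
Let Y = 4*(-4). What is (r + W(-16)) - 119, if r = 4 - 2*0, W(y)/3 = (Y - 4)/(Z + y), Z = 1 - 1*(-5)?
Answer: -109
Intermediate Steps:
Z = 6 (Z = 1 + 5 = 6)
Y = -16
W(y) = -60/(6 + y) (W(y) = 3*((-16 - 4)/(6 + y)) = 3*(-20/(6 + y)) = -60/(6 + y))
r = 4 (r = 4 + 0 = 4)
(r + W(-16)) - 119 = (4 - 60/(6 - 16)) - 119 = (4 - 60/(-10)) - 119 = (4 - 60*(-1/10)) - 119 = (4 + 6) - 119 = 10 - 119 = -109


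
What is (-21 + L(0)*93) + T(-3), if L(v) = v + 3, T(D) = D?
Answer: 255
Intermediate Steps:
L(v) = 3 + v
(-21 + L(0)*93) + T(-3) = (-21 + (3 + 0)*93) - 3 = (-21 + 3*93) - 3 = (-21 + 279) - 3 = 258 - 3 = 255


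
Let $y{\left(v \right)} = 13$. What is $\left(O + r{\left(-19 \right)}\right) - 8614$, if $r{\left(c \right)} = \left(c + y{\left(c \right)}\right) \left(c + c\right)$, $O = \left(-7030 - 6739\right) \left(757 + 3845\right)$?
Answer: $-63373324$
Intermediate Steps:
$O = -63364938$ ($O = \left(-13769\right) 4602 = -63364938$)
$r{\left(c \right)} = 2 c \left(13 + c\right)$ ($r{\left(c \right)} = \left(c + 13\right) \left(c + c\right) = \left(13 + c\right) 2 c = 2 c \left(13 + c\right)$)
$\left(O + r{\left(-19 \right)}\right) - 8614 = \left(-63364938 + 2 \left(-19\right) \left(13 - 19\right)\right) - 8614 = \left(-63364938 + 2 \left(-19\right) \left(-6\right)\right) - 8614 = \left(-63364938 + 228\right) - 8614 = -63364710 - 8614 = -63373324$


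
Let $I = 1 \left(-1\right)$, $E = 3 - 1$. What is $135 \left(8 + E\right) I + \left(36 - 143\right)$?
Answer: $-1457$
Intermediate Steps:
$E = 2$ ($E = 3 - 1 = 2$)
$I = -1$
$135 \left(8 + E\right) I + \left(36 - 143\right) = 135 \left(8 + 2\right) \left(-1\right) + \left(36 - 143\right) = 135 \cdot 10 \left(-1\right) - 107 = 135 \left(-10\right) - 107 = -1350 - 107 = -1457$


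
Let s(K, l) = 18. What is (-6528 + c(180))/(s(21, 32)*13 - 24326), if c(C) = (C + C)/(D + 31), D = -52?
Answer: 11454/42161 ≈ 0.27167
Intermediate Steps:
c(C) = -2*C/21 (c(C) = (C + C)/(-52 + 31) = (2*C)/(-21) = (2*C)*(-1/21) = -2*C/21)
(-6528 + c(180))/(s(21, 32)*13 - 24326) = (-6528 - 2/21*180)/(18*13 - 24326) = (-6528 - 120/7)/(234 - 24326) = -45816/7/(-24092) = -45816/7*(-1/24092) = 11454/42161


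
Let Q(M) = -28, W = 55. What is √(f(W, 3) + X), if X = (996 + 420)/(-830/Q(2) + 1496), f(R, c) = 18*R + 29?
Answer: √465298232555/21359 ≈ 31.936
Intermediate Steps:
f(R, c) = 29 + 18*R
X = 19824/21359 (X = (996 + 420)/(-830/(-28) + 1496) = 1416/(-830*(-1/28) + 1496) = 1416/(415/14 + 1496) = 1416/(21359/14) = 1416*(14/21359) = 19824/21359 ≈ 0.92813)
√(f(W, 3) + X) = √((29 + 18*55) + 19824/21359) = √((29 + 990) + 19824/21359) = √(1019 + 19824/21359) = √(21784645/21359) = √465298232555/21359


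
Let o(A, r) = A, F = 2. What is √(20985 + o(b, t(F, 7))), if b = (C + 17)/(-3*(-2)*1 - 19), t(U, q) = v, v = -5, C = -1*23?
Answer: √3546543/13 ≈ 144.86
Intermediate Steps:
C = -23
t(U, q) = -5
b = 6/13 (b = (-23 + 17)/(-3*(-2)*1 - 19) = -6/(6*1 - 19) = -6/(6 - 19) = -6/(-13) = -6*(-1/13) = 6/13 ≈ 0.46154)
√(20985 + o(b, t(F, 7))) = √(20985 + 6/13) = √(272811/13) = √3546543/13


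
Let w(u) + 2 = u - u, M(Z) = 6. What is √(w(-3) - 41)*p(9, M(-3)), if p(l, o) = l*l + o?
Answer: 87*I*√43 ≈ 570.5*I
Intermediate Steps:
p(l, o) = o + l² (p(l, o) = l² + o = o + l²)
w(u) = -2 (w(u) = -2 + (u - u) = -2 + 0 = -2)
√(w(-3) - 41)*p(9, M(-3)) = √(-2 - 41)*(6 + 9²) = √(-43)*(6 + 81) = (I*√43)*87 = 87*I*√43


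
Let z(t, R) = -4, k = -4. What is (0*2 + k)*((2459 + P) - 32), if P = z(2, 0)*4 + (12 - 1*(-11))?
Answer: -9736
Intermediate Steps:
P = 7 (P = -4*4 + (12 - 1*(-11)) = -16 + (12 + 11) = -16 + 23 = 7)
(0*2 + k)*((2459 + P) - 32) = (0*2 - 4)*((2459 + 7) - 32) = (0 - 4)*(2466 - 32) = -4*2434 = -9736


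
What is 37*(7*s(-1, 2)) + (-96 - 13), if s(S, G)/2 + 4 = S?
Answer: -2699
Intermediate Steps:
s(S, G) = -8 + 2*S
37*(7*s(-1, 2)) + (-96 - 13) = 37*(7*(-8 + 2*(-1))) + (-96 - 13) = 37*(7*(-8 - 2)) - 109 = 37*(7*(-10)) - 109 = 37*(-70) - 109 = -2590 - 109 = -2699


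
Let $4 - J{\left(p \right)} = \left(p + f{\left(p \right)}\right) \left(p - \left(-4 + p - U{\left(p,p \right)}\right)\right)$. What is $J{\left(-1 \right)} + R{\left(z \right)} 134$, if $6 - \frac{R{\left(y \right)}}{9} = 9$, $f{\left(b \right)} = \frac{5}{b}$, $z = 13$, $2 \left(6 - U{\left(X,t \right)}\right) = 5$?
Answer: $-3569$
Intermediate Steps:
$U{\left(X,t \right)} = \frac{7}{2}$ ($U{\left(X,t \right)} = 6 - \frac{5}{2} = \frac{7}{2}$)
$R{\left(y \right)} = -27$ ($R{\left(y \right)} = 54 - 81 = -27$)
$J{\left(p \right)} = 4 - \frac{75}{2 p} - \frac{15 p}{2}$ ($J{\left(p \right)} = 4 - \left(p + \frac{5}{p}\right) \left(p - \left(- \frac{7}{2} - 4 + p\right)\right) = 4 - \left(p + \frac{5}{p}\right) \left(p - \left(- \frac{15}{2} + p\right)\right) = 4 - \left(p + \frac{5}{p}\right) \frac{15}{2} = 4 - \left(\frac{15 p}{2} + \frac{75}{2 p}\right) = 4 - \frac{75}{2 p} - \frac{15 p}{2}$)
$J{\left(-1 \right)} + R{\left(z \right)} 134 = \frac{-75 - \left(8 - -15\right)}{2 \left(-1\right)} - 3618 = \frac{1}{2} \left(-1\right) \left(-75 - \left(8 + 15\right)\right) - 3618 = \frac{1}{2} \left(-1\right) \left(-75 - 23\right) - 3618 = \frac{1}{2} \left(-1\right) \left(-98\right) - 3618 = 49 - 3618 = -3569$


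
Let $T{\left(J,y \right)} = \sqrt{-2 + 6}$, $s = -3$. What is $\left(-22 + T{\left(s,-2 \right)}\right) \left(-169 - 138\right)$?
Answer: $6140$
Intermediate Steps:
$T{\left(J,y \right)} = 2$ ($T{\left(J,y \right)} = \sqrt{4} = 2$)
$\left(-22 + T{\left(s,-2 \right)}\right) \left(-169 - 138\right) = \left(-22 + 2\right) \left(-169 - 138\right) = \left(-20\right) \left(-307\right) = 6140$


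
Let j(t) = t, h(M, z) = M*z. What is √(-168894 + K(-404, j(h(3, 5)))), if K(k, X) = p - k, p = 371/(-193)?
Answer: I*√6276155613/193 ≈ 410.48*I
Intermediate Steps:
p = -371/193 (p = 371*(-1/193) = -371/193 ≈ -1.9223)
K(k, X) = -371/193 - k
√(-168894 + K(-404, j(h(3, 5)))) = √(-168894 + (-371/193 - 1*(-404))) = √(-168894 + (-371/193 + 404)) = √(-168894 + 77601/193) = √(-32518941/193) = I*√6276155613/193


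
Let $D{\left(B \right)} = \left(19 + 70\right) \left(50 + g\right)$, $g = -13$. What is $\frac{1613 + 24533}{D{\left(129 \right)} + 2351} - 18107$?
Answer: $- \frac{3004993}{166} \approx -18102.0$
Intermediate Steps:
$D{\left(B \right)} = 3293$ ($D{\left(B \right)} = \left(19 + 70\right) \left(50 - 13\right) = 89 \cdot 37 = 3293$)
$\frac{1613 + 24533}{D{\left(129 \right)} + 2351} - 18107 = \frac{1613 + 24533}{3293 + 2351} - 18107 = \frac{26146}{5644} - 18107 = 26146 \cdot \frac{1}{5644} - 18107 = \frac{769}{166} - 18107 = - \frac{3004993}{166}$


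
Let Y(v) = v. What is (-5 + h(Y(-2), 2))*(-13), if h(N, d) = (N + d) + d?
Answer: 39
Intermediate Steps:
h(N, d) = N + 2*d
(-5 + h(Y(-2), 2))*(-13) = (-5 + (-2 + 2*2))*(-13) = (-5 + (-2 + 4))*(-13) = (-5 + 2)*(-13) = -3*(-13) = 39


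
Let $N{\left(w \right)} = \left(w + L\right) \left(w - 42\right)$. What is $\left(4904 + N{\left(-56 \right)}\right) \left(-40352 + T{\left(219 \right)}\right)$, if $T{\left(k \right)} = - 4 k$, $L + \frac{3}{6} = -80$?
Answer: $-753689068$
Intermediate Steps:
$L = - \frac{161}{2}$ ($L = - \frac{1}{2} - 80 = - \frac{161}{2} \approx -80.5$)
$N{\left(w \right)} = \left(-42 + w\right) \left(- \frac{161}{2} + w\right)$ ($N{\left(w \right)} = \left(w - \frac{161}{2}\right) \left(w - 42\right) = \left(- \frac{161}{2} + w\right) \left(-42 + w\right) = \left(-42 + w\right) \left(- \frac{161}{2} + w\right)$)
$\left(4904 + N{\left(-56 \right)}\right) \left(-40352 + T{\left(219 \right)}\right) = \left(4904 + \left(3381 + \left(-56\right)^{2} - -6860\right)\right) \left(-40352 - 876\right) = \left(4904 + \left(3381 + 3136 + 6860\right)\right) \left(-40352 - 876\right) = \left(4904 + 13377\right) \left(-41228\right) = 18281 \left(-41228\right) = -753689068$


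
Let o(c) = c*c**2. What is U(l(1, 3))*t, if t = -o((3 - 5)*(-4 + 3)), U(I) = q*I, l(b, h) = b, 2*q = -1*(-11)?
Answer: -44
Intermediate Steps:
q = 11/2 (q = (-1*(-11))/2 = (1/2)*11 = 11/2 ≈ 5.5000)
o(c) = c**3
U(I) = 11*I/2
t = -8 (t = -((3 - 5)*(-4 + 3))**3 = -(-2*(-1))**3 = -1*2**3 = -1*8 = -8)
U(l(1, 3))*t = ((11/2)*1)*(-8) = (11/2)*(-8) = -44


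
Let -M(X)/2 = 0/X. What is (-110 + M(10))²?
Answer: 12100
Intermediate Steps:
M(X) = 0 (M(X) = -0/X = -2*0 = 0)
(-110 + M(10))² = (-110 + 0)² = (-110)² = 12100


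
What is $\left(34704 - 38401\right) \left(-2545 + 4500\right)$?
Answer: $-7227635$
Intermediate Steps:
$\left(34704 - 38401\right) \left(-2545 + 4500\right) = \left(-3697\right) 1955 = -7227635$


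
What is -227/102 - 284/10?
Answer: -15619/510 ≈ -30.625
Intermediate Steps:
-227/102 - 284/10 = -227*1/102 - 284*⅒ = -227/102 - 142/5 = -15619/510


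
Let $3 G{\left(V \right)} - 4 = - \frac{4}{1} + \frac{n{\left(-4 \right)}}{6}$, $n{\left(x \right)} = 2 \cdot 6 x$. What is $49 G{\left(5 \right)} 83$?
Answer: $- \frac{32536}{3} \approx -10845.0$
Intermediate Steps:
$n{\left(x \right)} = 12 x$
$G{\left(V \right)} = - \frac{8}{3}$ ($G{\left(V \right)} = \frac{4}{3} + \frac{- \frac{4}{1} + \frac{12 \left(-4\right)}{6}}{3} = \frac{4}{3} + \frac{\left(-4\right) 1 - 8}{3} = \frac{4}{3} + \frac{-4 - 8}{3} = \frac{4}{3} + \frac{1}{3} \left(-12\right) = \frac{4}{3} - 4 = - \frac{8}{3}$)
$49 G{\left(5 \right)} 83 = 49 \left(- \frac{8}{3}\right) 83 = \left(- \frac{392}{3}\right) 83 = - \frac{32536}{3}$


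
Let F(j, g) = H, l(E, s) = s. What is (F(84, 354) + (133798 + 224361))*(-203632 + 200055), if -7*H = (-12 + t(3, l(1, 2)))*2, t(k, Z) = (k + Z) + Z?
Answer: -1281139853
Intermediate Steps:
t(k, Z) = k + 2*Z (t(k, Z) = (Z + k) + Z = k + 2*Z)
H = 10/7 (H = -(-12 + (3 + 2*2))*2/7 = -(-12 + (3 + 4))*2/7 = -(-12 + 7)*2/7 = -(-5)*2/7 = -1/7*(-10) = 10/7 ≈ 1.4286)
F(j, g) = 10/7
(F(84, 354) + (133798 + 224361))*(-203632 + 200055) = (10/7 + (133798 + 224361))*(-203632 + 200055) = (10/7 + 358159)*(-3577) = (2507123/7)*(-3577) = -1281139853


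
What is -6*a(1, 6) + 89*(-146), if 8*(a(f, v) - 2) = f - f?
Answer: -13006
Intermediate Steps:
a(f, v) = 2 (a(f, v) = 2 + (f - f)/8 = 2 + (⅛)*0 = 2 + 0 = 2)
-6*a(1, 6) + 89*(-146) = -6*2 + 89*(-146) = -12 - 12994 = -13006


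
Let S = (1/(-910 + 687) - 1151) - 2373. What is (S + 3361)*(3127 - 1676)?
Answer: -52743850/223 ≈ -2.3652e+5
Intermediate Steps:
S = -785853/223 (S = (1/(-223) - 1151) - 2373 = (-1/223 - 1151) - 2373 = -256674/223 - 2373 = -785853/223 ≈ -3524.0)
(S + 3361)*(3127 - 1676) = (-785853/223 + 3361)*(3127 - 1676) = -36350/223*1451 = -52743850/223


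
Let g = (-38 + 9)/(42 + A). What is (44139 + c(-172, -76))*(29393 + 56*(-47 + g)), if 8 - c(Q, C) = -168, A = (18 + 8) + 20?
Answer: 13036054920/11 ≈ 1.1851e+9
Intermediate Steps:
A = 46 (A = 26 + 20 = 46)
g = -29/88 (g = (-38 + 9)/(42 + 46) = -29/88 ≈ -0.32955)
c(Q, C) = 176 (c(Q, C) = 8 - 1*(-168) = 8 + 168 = 176)
(44139 + c(-172, -76))*(29393 + 56*(-47 + g)) = (44139 + 176)*(29393 + 56*(-47 - 29/88)) = 44315*(29393 + 56*(-4165/88)) = 44315*(29393 - 29155/11) = 44315*(294168/11) = 13036054920/11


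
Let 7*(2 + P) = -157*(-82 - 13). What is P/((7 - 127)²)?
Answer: 4967/33600 ≈ 0.14783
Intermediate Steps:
P = 14901/7 (P = -2 + (-157*(-82 - 13))/7 = -2 + (-157*(-95))/7 = -2 + (⅐)*14915 = -2 + 14915/7 = 14901/7 ≈ 2128.7)
P/((7 - 127)²) = 14901/(7*((7 - 127)²)) = 14901/(7*((-120)²)) = (14901/7)/14400 = (14901/7)*(1/14400) = 4967/33600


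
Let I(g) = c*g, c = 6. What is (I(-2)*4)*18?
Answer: -864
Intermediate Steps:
I(g) = 6*g
(I(-2)*4)*18 = ((6*(-2))*4)*18 = -12*4*18 = -48*18 = -864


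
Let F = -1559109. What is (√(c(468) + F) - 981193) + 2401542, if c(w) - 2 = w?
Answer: 1420349 + I*√1558639 ≈ 1.4203e+6 + 1248.5*I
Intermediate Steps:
c(w) = 2 + w
(√(c(468) + F) - 981193) + 2401542 = (√((2 + 468) - 1559109) - 981193) + 2401542 = (√(470 - 1559109) - 981193) + 2401542 = (√(-1558639) - 981193) + 2401542 = (I*√1558639 - 981193) + 2401542 = (-981193 + I*√1558639) + 2401542 = 1420349 + I*√1558639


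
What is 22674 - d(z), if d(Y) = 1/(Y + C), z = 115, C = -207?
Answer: 2086009/92 ≈ 22674.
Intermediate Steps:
d(Y) = 1/(-207 + Y) (d(Y) = 1/(Y - 207) = 1/(-207 + Y))
22674 - d(z) = 22674 - 1/(-207 + 115) = 22674 - 1/(-92) = 22674 - 1*(-1/92) = 22674 + 1/92 = 2086009/92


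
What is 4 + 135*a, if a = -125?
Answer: -16871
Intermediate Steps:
4 + 135*a = 4 + 135*(-125) = 4 - 16875 = -16871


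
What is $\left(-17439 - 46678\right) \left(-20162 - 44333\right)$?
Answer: $4135225915$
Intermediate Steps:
$\left(-17439 - 46678\right) \left(-20162 - 44333\right) = \left(-64117\right) \left(-64495\right) = 4135225915$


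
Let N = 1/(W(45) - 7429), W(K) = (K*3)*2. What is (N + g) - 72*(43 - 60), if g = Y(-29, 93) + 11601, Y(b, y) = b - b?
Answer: 91814174/7159 ≈ 12825.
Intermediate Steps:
W(K) = 6*K (W(K) = (3*K)*2 = 6*K)
Y(b, y) = 0
N = -1/7159 (N = 1/(6*45 - 7429) = 1/(270 - 7429) = 1/(-7159) = -1/7159 ≈ -0.00013968)
g = 11601 (g = 0 + 11601 = 11601)
(N + g) - 72*(43 - 60) = (-1/7159 + 11601) - 72*(43 - 60) = 83051558/7159 - 72*(-17) = 83051558/7159 + 1224 = 91814174/7159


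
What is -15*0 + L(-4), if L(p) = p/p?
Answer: 1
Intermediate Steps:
L(p) = 1
-15*0 + L(-4) = -15*0 + 1 = 0 + 1 = 1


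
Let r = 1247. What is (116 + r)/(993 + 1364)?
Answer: 1363/2357 ≈ 0.57828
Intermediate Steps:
(116 + r)/(993 + 1364) = (116 + 1247)/(993 + 1364) = 1363/2357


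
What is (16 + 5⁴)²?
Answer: 410881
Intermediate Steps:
(16 + 5⁴)² = (16 + 625)² = 641² = 410881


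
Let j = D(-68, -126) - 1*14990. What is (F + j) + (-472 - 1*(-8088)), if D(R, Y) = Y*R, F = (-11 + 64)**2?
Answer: 4003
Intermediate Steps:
F = 2809 (F = 53**2 = 2809)
D(R, Y) = R*Y
j = -6422 (j = -68*(-126) - 1*14990 = 8568 - 14990 = -6422)
(F + j) + (-472 - 1*(-8088)) = (2809 - 6422) + (-472 - 1*(-8088)) = -3613 + (-472 + 8088) = -3613 + 7616 = 4003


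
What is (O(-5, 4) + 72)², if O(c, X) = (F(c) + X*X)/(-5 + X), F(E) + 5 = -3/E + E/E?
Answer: 88209/25 ≈ 3528.4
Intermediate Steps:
F(E) = -4 - 3/E (F(E) = -5 + (-3/E + E/E) = -5 + (-3/E + 1) = -5 + (1 - 3/E) = -4 - 3/E)
O(c, X) = (-4 + X² - 3/c)/(-5 + X) (O(c, X) = ((-4 - 3/c) + X*X)/(-5 + X) = ((-4 - 3/c) + X²)/(-5 + X) = (-4 + X² - 3/c)/(-5 + X))
(O(-5, 4) + 72)² = ((-3 - 1*(-5)*(4 - 1*4²))/((-5)*(-5 + 4)) + 72)² = (-⅕*(-3 - 1*(-5)*(4 - 1*16))/(-1) + 72)² = (-⅕*(-1)*(-3 - 1*(-5)*(4 - 16)) + 72)² = (-⅕*(-1)*(-3 - 1*(-5)*(-12)) + 72)² = (-⅕*(-1)*(-3 - 60) + 72)² = (-⅕*(-1)*(-63) + 72)² = (-63/5 + 72)² = (297/5)² = 88209/25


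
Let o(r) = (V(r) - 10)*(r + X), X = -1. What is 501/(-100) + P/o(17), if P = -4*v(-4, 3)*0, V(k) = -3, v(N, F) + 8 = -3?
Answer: -501/100 ≈ -5.0100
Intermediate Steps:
v(N, F) = -11 (v(N, F) = -8 - 3 = -11)
o(r) = 13 - 13*r (o(r) = (-3 - 10)*(r - 1) = -13*(-1 + r) = 13 - 13*r)
P = 0 (P = -4*(-11)*0 = 44*0 = 0)
501/(-100) + P/o(17) = 501/(-100) + 0/(13 - 13*17) = 501*(-1/100) + 0/(13 - 221) = -501/100 + 0/(-208) = -501/100 + 0*(-1/208) = -501/100 + 0 = -501/100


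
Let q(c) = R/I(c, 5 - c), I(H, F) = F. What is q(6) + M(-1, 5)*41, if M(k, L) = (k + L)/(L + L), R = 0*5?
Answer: 82/5 ≈ 16.400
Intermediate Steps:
R = 0
M(k, L) = (L + k)/(2*L) (M(k, L) = (L + k)/((2*L)) = (L + k)*(1/(2*L)) = (L + k)/(2*L))
q(c) = 0 (q(c) = 0/(5 - c) = 0)
q(6) + M(-1, 5)*41 = 0 + ((½)*(5 - 1)/5)*41 = 0 + ((½)*(⅕)*4)*41 = 0 + (⅖)*41 = 0 + 82/5 = 82/5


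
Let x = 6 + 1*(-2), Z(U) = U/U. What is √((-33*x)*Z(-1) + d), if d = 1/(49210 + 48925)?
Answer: I*√1271223027565/98135 ≈ 11.489*I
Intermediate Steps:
Z(U) = 1
x = 4 (x = 6 - 2 = 4)
d = 1/98135 ≈ 1.0190e-5
√((-33*x)*Z(-1) + d) = √(-33*4*1 + 1/98135) = √(-132*1 + 1/98135) = √(-132 + 1/98135) = √(-12953819/98135) = I*√1271223027565/98135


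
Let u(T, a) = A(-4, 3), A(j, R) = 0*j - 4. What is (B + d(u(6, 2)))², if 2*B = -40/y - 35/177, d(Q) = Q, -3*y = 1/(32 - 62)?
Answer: 407875099801/125316 ≈ 3.2548e+6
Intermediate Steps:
A(j, R) = -4 (A(j, R) = 0 - 4 = -4)
u(T, a) = -4
y = 1/90 (y = -1/(3*(32 - 62)) = -⅓/(-30) = -⅓*(-1/30) = 1/90 ≈ 0.011111)
B = -637235/354 (B = (-40/1/90 - 35/177)/2 = (-40*90 - 35*1/177)/2 = (-3600 - 35/177)/2 = (½)*(-637235/177) = -637235/354 ≈ -1800.1)
(B + d(u(6, 2)))² = (-637235/354 - 4)² = (-638651/354)² = 407875099801/125316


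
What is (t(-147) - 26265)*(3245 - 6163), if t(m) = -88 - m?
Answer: 76469108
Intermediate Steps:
(t(-147) - 26265)*(3245 - 6163) = ((-88 - 1*(-147)) - 26265)*(3245 - 6163) = ((-88 + 147) - 26265)*(-2918) = (59 - 26265)*(-2918) = -26206*(-2918) = 76469108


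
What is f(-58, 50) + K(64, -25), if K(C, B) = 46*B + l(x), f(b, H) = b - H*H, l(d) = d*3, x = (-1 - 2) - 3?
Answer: -3726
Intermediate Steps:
x = -6 (x = -3 - 3 = -6)
l(d) = 3*d
f(b, H) = b - H²
K(C, B) = -18 + 46*B (K(C, B) = 46*B + 3*(-6) = 46*B - 18 = -18 + 46*B)
f(-58, 50) + K(64, -25) = (-58 - 1*50²) + (-18 + 46*(-25)) = (-58 - 1*2500) + (-18 - 1150) = (-58 - 2500) - 1168 = -2558 - 1168 = -3726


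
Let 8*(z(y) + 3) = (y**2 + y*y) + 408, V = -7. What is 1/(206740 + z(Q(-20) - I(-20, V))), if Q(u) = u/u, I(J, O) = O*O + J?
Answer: 1/206984 ≈ 4.8313e-6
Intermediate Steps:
I(J, O) = J + O**2 (I(J, O) = O**2 + J = J + O**2)
Q(u) = 1
z(y) = 48 + y**2/4 (z(y) = -3 + ((y**2 + y*y) + 408)/8 = -3 + ((y**2 + y**2) + 408)/8 = -3 + (2*y**2 + 408)/8 = -3 + (408 + 2*y**2)/8 = -3 + (51 + y**2/4) = 48 + y**2/4)
1/(206740 + z(Q(-20) - I(-20, V))) = 1/(206740 + (48 + (1 - (-20 + (-7)**2))**2/4)) = 1/(206740 + (48 + (1 - (-20 + 49))**2/4)) = 1/(206740 + (48 + (1 - 1*29)**2/4)) = 1/(206740 + (48 + (1 - 29)**2/4)) = 1/(206740 + (48 + (1/4)*(-28)**2)) = 1/(206740 + (48 + (1/4)*784)) = 1/(206740 + (48 + 196)) = 1/(206740 + 244) = 1/206984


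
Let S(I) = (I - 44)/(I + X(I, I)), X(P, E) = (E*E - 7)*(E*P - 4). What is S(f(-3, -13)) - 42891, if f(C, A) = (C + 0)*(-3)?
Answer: -244778972/5707 ≈ -42891.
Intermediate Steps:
f(C, A) = -3*C (f(C, A) = C*(-3) = -3*C)
X(P, E) = (-7 + E²)*(-4 + E*P) (X(P, E) = (E² - 7)*(-4 + E*P) = (-7 + E²)*(-4 + E*P))
S(I) = (-44 + I)/(28 + I + I⁴ - 11*I²) (S(I) = (I - 44)/(I + (28 - 4*I² + I*I³ - 7*I*I)) = (-44 + I)/(I + (28 - 4*I² + I⁴ - 7*I²)) = (-44 + I)/(I + (28 + I⁴ - 11*I²)) = (-44 + I)/(28 + I + I⁴ - 11*I²))
S(f(-3, -13)) - 42891 = (-44 - 3*(-3))/(28 - 3*(-3) + (-3*(-3))⁴ - 11*(-3*(-3))²) - 42891 = (-44 + 9)/(28 + 9 + 9⁴ - 11*9²) - 42891 = -35/(28 + 9 + 6561 - 11*81) - 42891 = -35/(28 + 9 + 6561 - 891) - 42891 = -35/5707 - 42891 = -244778972/5707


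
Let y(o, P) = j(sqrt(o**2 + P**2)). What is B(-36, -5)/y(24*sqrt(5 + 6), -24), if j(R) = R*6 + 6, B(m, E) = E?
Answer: 5/41466 - 40*sqrt(3)/6911 ≈ -0.0099043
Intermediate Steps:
j(R) = 6 + 6*R (j(R) = 6*R + 6 = 6 + 6*R)
y(o, P) = 6 + 6*sqrt(P**2 + o**2) (y(o, P) = 6 + 6*sqrt(o**2 + P**2) = 6 + 6*sqrt(P**2 + o**2))
B(-36, -5)/y(24*sqrt(5 + 6), -24) = -5/(6 + 6*sqrt((-24)**2 + (24*sqrt(5 + 6))**2)) = -5/(6 + 6*sqrt(576 + (24*sqrt(11))**2)) = -5/(6 + 6*sqrt(576 + 6336)) = -5/(6 + 6*sqrt(6912)) = -5/(6 + 6*(48*sqrt(3))) = -5/(6 + 288*sqrt(3))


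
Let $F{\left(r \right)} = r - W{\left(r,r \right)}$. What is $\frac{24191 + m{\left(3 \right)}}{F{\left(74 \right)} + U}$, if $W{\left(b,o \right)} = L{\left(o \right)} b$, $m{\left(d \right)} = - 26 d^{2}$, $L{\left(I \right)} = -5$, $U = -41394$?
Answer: $- \frac{23957}{40950} \approx -0.58503$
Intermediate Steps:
$W{\left(b,o \right)} = - 5 b$
$F{\left(r \right)} = 6 r$ ($F{\left(r \right)} = r - - 5 r = r + 5 r = 6 r$)
$\frac{24191 + m{\left(3 \right)}}{F{\left(74 \right)} + U} = \frac{24191 - 26 \cdot 3^{2}}{6 \cdot 74 - 41394} = \frac{24191 - 234}{444 - 41394} = \frac{24191 - 234}{-40950} = 23957 \left(- \frac{1}{40950}\right) = - \frac{23957}{40950}$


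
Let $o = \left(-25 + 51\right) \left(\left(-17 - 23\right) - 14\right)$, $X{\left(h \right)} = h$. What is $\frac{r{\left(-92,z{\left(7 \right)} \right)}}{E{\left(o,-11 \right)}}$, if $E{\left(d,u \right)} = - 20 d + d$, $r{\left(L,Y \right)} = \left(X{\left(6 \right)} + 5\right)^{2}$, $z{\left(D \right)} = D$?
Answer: $\frac{121}{26676} \approx 0.0045359$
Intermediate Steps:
$r{\left(L,Y \right)} = 121$ ($r{\left(L,Y \right)} = \left(6 + 5\right)^{2} = 11^{2} = 121$)
$o = -1404$ ($o = 26 \left(-40 - 14\right) = 26 \left(-54\right) = -1404$)
$E{\left(d,u \right)} = - 19 d$
$\frac{r{\left(-92,z{\left(7 \right)} \right)}}{E{\left(o,-11 \right)}} = \frac{121}{\left(-19\right) \left(-1404\right)} = \frac{121}{26676}$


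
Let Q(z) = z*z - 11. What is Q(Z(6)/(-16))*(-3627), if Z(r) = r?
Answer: 2520765/64 ≈ 39387.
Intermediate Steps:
Q(z) = -11 + z² (Q(z) = z² - 11 = -11 + z²)
Q(Z(6)/(-16))*(-3627) = (-11 + (6/(-16))²)*(-3627) = (-11 + (6*(-1/16))²)*(-3627) = (-11 + (-3/8)²)*(-3627) = (-11 + 9/64)*(-3627) = -695/64*(-3627) = 2520765/64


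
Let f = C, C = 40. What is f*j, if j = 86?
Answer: 3440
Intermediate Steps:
f = 40
f*j = 40*86 = 3440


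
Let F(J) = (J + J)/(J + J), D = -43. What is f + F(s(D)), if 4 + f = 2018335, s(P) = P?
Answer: 2018332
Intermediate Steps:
f = 2018331 (f = -4 + 2018335 = 2018331)
F(J) = 1 (F(J) = (2*J)/((2*J)) = (2*J)*(1/(2*J)) = 1)
f + F(s(D)) = 2018331 + 1 = 2018332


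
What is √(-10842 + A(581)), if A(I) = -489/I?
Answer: I*√3660120471/581 ≈ 104.13*I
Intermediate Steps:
√(-10842 + A(581)) = √(-10842 - 489/581) = √(-6299691/581) = I*√3660120471/581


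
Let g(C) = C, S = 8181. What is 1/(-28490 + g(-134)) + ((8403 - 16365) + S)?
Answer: 6268655/28624 ≈ 219.00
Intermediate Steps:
1/(-28490 + g(-134)) + ((8403 - 16365) + S) = 1/(-28490 - 134) + ((8403 - 16365) + 8181) = 1/(-28624) + (-7962 + 8181) = -1/28624 + 219 = 6268655/28624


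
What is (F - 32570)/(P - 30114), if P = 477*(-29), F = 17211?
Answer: 15359/43947 ≈ 0.34949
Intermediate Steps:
P = -13833
(F - 32570)/(P - 30114) = (17211 - 32570)/(-13833 - 30114) = -15359/(-43947) = -15359*(-1/43947) = 15359/43947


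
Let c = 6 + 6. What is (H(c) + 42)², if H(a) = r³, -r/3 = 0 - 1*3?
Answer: 594441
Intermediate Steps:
r = 9 (r = -3*(0 - 1*3) = -3*(0 - 3) = -3*(-3) = 9)
c = 12
H(a) = 729 (H(a) = 9³ = 729)
(H(c) + 42)² = (729 + 42)² = 771² = 594441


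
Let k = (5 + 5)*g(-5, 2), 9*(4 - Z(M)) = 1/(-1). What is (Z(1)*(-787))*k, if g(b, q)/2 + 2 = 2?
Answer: 0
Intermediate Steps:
Z(M) = 37/9 (Z(M) = 4 - 1/9/(-1) = 4 - 1/9*(-1) = 4 + 1/9 = 37/9)
g(b, q) = 0 (g(b, q) = -4 + 2*2 = -4 + 4 = 0)
k = 0 (k = (5 + 5)*0 = 10*0 = 0)
(Z(1)*(-787))*k = ((37/9)*(-787))*0 = -29119/9*0 = 0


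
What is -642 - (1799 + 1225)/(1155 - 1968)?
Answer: -172974/271 ≈ -638.28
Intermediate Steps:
-642 - (1799 + 1225)/(1155 - 1968) = -642 - 3024/(-813) = -642 - 3024*(-1)/813 = -642 - 1*(-1008/271) = -642 + 1008/271 = -172974/271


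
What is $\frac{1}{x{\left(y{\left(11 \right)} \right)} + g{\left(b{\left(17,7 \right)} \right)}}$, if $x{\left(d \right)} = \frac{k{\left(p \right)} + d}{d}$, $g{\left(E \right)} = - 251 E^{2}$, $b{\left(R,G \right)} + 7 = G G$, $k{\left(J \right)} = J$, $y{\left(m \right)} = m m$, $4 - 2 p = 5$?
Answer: $- \frac{242}{107148647} \approx -2.2585 \cdot 10^{-6}$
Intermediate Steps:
$p = - \frac{1}{2}$ ($p = 2 - \frac{5}{2} = - \frac{1}{2} \approx -0.5$)
$y{\left(m \right)} = m^{2}$
$b{\left(R,G \right)} = -7 + G^{2}$ ($b{\left(R,G \right)} = -7 + G G = -7 + G^{2}$)
$x{\left(d \right)} = \frac{- \frac{1}{2} + d}{d}$
$\frac{1}{x{\left(y{\left(11 \right)} \right)} + g{\left(b{\left(17,7 \right)} \right)}} = \frac{1}{\frac{- \frac{1}{2} + 11^{2}}{11^{2}} - 251 \left(-7 + 7^{2}\right)^{2}} = \frac{1}{\frac{- \frac{1}{2} + 121}{121} - 251 \left(-7 + 49\right)^{2}} = \frac{1}{\frac{1}{121} \cdot \frac{241}{2} - 251 \cdot 42^{2}} = \frac{1}{\frac{241}{242} - 442764} = \frac{1}{- \frac{107148647}{242}} = - \frac{242}{107148647}$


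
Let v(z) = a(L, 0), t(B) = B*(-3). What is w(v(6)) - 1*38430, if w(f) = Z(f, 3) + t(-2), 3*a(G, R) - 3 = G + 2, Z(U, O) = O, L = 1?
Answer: -38421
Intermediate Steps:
t(B) = -3*B
a(G, R) = 5/3 + G/3 (a(G, R) = 1 + (G + 2)/3 = 1 + (2 + G)/3 = 1 + (⅔ + G/3) = 5/3 + G/3)
v(z) = 2 (v(z) = 5/3 + (⅓)*1 = 5/3 + ⅓ = 2)
w(f) = 9 (w(f) = 3 - 3*(-2) = 3 + 6 = 9)
w(v(6)) - 1*38430 = 9 - 1*38430 = 9 - 38430 = -38421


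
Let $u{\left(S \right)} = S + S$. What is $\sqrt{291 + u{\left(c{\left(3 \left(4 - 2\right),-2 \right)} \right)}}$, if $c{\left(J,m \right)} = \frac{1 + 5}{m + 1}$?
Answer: $3 \sqrt{31} \approx 16.703$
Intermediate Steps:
$c{\left(J,m \right)} = \frac{6}{1 + m}$
$u{\left(S \right)} = 2 S$
$\sqrt{291 + u{\left(c{\left(3 \left(4 - 2\right),-2 \right)} \right)}} = \sqrt{291 + 2 \frac{6}{1 - 2}} = \sqrt{291 + 2 \frac{6}{-1}} = \sqrt{291 + 2 \cdot 6 \left(-1\right)} = \sqrt{291 + 2 \left(-6\right)} = \sqrt{291 - 12} = \sqrt{279} = 3 \sqrt{31}$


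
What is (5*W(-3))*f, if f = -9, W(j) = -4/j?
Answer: -60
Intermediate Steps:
(5*W(-3))*f = (5*(-4/(-3)))*(-9) = (5*(-4*(-⅓)))*(-9) = (5*(4/3))*(-9) = (20/3)*(-9) = -60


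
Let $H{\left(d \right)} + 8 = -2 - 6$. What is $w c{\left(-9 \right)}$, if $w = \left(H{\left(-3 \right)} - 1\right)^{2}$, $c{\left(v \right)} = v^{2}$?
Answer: $23409$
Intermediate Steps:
$H{\left(d \right)} = -16$ ($H{\left(d \right)} = -8 - 8 = -16$)
$w = 289$ ($w = \left(-16 - 1\right)^{2} = \left(-17\right)^{2} = 289$)
$w c{\left(-9 \right)} = 289 \left(-9\right)^{2} = 289 \cdot 81 = 23409$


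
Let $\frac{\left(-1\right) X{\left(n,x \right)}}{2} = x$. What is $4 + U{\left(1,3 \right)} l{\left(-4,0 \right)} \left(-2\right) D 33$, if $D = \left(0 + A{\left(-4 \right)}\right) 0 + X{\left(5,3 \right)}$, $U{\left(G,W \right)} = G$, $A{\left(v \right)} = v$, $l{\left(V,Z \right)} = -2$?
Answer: $-788$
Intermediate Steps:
$X{\left(n,x \right)} = - 2 x$
$D = -6$ ($D = \left(0 - 4\right) 0 - 6 = \left(-4\right) 0 - 6 = 0 - 6 = -6$)
$4 + U{\left(1,3 \right)} l{\left(-4,0 \right)} \left(-2\right) D 33 = 4 + 1 \left(-2\right) \left(-2\right) \left(-6\right) 33 = 4 + \left(-2\right) \left(-2\right) \left(-6\right) 33 = 4 + 4 \left(-6\right) 33 = 4 - 792 = -788$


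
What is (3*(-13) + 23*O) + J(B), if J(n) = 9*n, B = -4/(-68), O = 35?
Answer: 13031/17 ≈ 766.53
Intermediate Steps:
B = 1/17 (B = -4*(-1/68) = 1/17 ≈ 0.058824)
(3*(-13) + 23*O) + J(B) = (3*(-13) + 23*35) + 9*(1/17) = (-39 + 805) + 9/17 = 766 + 9/17 = 13031/17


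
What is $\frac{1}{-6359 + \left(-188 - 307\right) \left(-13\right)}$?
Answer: $\frac{1}{76} \approx 0.013158$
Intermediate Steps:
$\frac{1}{-6359 + \left(-188 - 307\right) \left(-13\right)} = \frac{1}{-6359 - -6435} = \frac{1}{-6359 + 6435} = \frac{1}{76}$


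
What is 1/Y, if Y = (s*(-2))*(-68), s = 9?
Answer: 1/1224 ≈ 0.00081699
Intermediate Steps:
Y = 1224 (Y = (9*(-2))*(-68) = -18*(-68) = 1224)
1/Y = 1/1224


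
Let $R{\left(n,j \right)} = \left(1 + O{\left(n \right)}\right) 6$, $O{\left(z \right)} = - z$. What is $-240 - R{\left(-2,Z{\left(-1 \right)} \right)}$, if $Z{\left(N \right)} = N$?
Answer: $-258$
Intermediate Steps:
$R{\left(n,j \right)} = 6 - 6 n$ ($R{\left(n,j \right)} = \left(1 - n\right) 6 = 6 - 6 n$)
$-240 - R{\left(-2,Z{\left(-1 \right)} \right)} = -240 - \left(6 - -12\right) = -240 - \left(6 + 12\right) = -240 - 18 = -258$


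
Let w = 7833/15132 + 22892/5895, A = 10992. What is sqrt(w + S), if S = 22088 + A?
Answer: sqrt(812528398994490815)/4955730 ≈ 181.89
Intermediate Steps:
w = 130859093/29734380 (w = 7833*(1/15132) + 22892*(1/5895) = 2611/5044 + 22892/5895 = 130859093/29734380 ≈ 4.4009)
S = 33080 (S = 22088 + 10992 = 33080)
sqrt(w + S) = sqrt(130859093/29734380 + 33080) = sqrt(983744149493/29734380) = sqrt(812528398994490815)/4955730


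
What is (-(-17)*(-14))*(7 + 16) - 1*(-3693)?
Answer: -1781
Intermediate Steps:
(-(-17)*(-14))*(7 + 16) - 1*(-3693) = -17*14*23 + 3693 = -238*23 + 3693 = -5474 + 3693 = -1781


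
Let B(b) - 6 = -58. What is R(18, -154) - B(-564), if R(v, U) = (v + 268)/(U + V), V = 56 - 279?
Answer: 1486/29 ≈ 51.241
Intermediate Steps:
B(b) = -52 (B(b) = 6 - 58 = -52)
V = -223
R(v, U) = (268 + v)/(-223 + U) (R(v, U) = (v + 268)/(U - 223) = (268 + v)/(-223 + U))
R(18, -154) - B(-564) = (268 + 18)/(-223 - 154) - 1*(-52) = 286/(-377) + 52 = -1/377*286 + 52 = -22/29 + 52 = 1486/29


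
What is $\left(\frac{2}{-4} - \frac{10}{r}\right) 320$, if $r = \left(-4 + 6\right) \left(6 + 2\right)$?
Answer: $-360$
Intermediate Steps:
$r = 16$ ($r = 2 \cdot 8 = 16$)
$\left(\frac{2}{-4} - \frac{10}{r}\right) 320 = \left(\frac{2}{-4} - \frac{10}{16}\right) 320 = \left(2 \left(- \frac{1}{4}\right) - \frac{5}{8}\right) 320 = \left(- \frac{1}{2} - \frac{5}{8}\right) 320 = \left(- \frac{9}{8}\right) 320 = -360$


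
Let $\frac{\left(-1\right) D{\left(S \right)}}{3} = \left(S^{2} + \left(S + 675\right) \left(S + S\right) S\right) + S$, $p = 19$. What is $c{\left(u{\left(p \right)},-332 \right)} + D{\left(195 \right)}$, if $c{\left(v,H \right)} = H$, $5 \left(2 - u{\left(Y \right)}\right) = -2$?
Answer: $-198605492$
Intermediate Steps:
$u{\left(Y \right)} = \frac{12}{5}$ ($u{\left(Y \right)} = 2 - - \frac{2}{5} = 2 + \frac{2}{5} = \frac{12}{5}$)
$D{\left(S \right)} = - 3 S - 3 S^{2} - 6 S^{2} \left(675 + S\right)$ ($D{\left(S \right)} = - 3 \left(\left(S^{2} + \left(S + 675\right) \left(S + S\right) S\right) + S\right) = - 3 \left(\left(S^{2} + \left(675 + S\right) 2 S S\right) + S\right) = - 3 \left(\left(S^{2} + 2 S \left(675 + S\right) S\right) + S\right) = - 3 \left(\left(S^{2} + 2 S^{2} \left(675 + S\right)\right) + S\right) = - 3 \left(S + S^{2} + 2 S^{2} \left(675 + S\right)\right) = - 3 S - 3 S^{2} - 6 S^{2} \left(675 + S\right)$)
$c{\left(u{\left(p \right)},-332 \right)} + D{\left(195 \right)} = -332 - 585 \left(1 + 2 \cdot 195^{2} + 1351 \cdot 195\right) = -332 - 585 \left(1 + 2 \cdot 38025 + 263445\right) = -332 - 585 \left(1 + 76050 + 263445\right) = -332 - 585 \cdot 339496 = -332 - 198605160 = -198605492$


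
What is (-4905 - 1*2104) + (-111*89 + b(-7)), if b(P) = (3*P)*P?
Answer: -16741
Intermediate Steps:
b(P) = 3*P**2
(-4905 - 1*2104) + (-111*89 + b(-7)) = (-4905 - 1*2104) + (-111*89 + 3*(-7)**2) = (-4905 - 2104) + (-9879 + 3*49) = -7009 + (-9879 + 147) = -7009 - 9732 = -16741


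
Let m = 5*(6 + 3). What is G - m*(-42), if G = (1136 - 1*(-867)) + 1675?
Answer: 5568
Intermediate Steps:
m = 45 (m = 5*9 = 45)
G = 3678 (G = (1136 + 867) + 1675 = 2003 + 1675 = 3678)
G - m*(-42) = 3678 - 45*(-42) = 3678 - 1*(-1890) = 3678 + 1890 = 5568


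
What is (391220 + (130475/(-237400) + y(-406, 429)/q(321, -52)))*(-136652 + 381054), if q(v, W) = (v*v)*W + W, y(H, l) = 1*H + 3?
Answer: 11694729816535097909/122310854 ≈ 9.5615e+10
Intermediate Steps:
y(H, l) = 3 + H (y(H, l) = H + 3 = 3 + H)
q(v, W) = W + W*v² (q(v, W) = v²*W + W = W*v² + W = W + W*v²)
(391220 + (130475/(-237400) + y(-406, 429)/q(321, -52)))*(-136652 + 381054) = (391220 + (130475/(-237400) + (3 - 406)/((-52*(1 + 321²)))))*(-136652 + 381054) = (391220 + (130475*(-1/237400) - 403*(-1/(52*(1 + 103041)))))*244402 = (391220 + (-5219/9496 - 403/((-52*103042))))*244402 = (391220 + (-5219/9496 - 403/(-5358184)))*244402 = (391220 + (-5219/9496 - 403*(-1/5358184)))*244402 = (391220 + (-5219/9496 + 31/412168))*244402 = (391220 - 134425651/244621708)*244402 = (95700770178109/244621708)*244402 = 11694729816535097909/122310854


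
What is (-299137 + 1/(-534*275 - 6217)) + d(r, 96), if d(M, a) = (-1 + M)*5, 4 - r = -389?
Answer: -45487991860/153067 ≈ -2.9718e+5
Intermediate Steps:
r = 393 (r = 4 - 1*(-389) = 4 + 389 = 393)
d(M, a) = -5 + 5*M
(-299137 + 1/(-534*275 - 6217)) + d(r, 96) = (-299137 + 1/(-534*275 - 6217)) + (-5 + 5*393) = (-299137 + 1/(-146850 - 6217)) + (-5 + 1965) = (-299137 + 1/(-153067)) + 1960 = (-299137 - 1/153067) + 1960 = -45788003180/153067 + 1960 = -45487991860/153067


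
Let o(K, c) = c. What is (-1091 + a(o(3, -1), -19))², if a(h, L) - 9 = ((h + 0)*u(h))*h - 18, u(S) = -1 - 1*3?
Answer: 1218816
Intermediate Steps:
u(S) = -4 (u(S) = -1 - 3 = -4)
a(h, L) = -9 - 4*h² (a(h, L) = 9 + (((h + 0)*(-4))*h - 18) = 9 + ((h*(-4))*h - 18) = 9 + ((-4*h)*h - 18) = 9 + (-4*h² - 18) = 9 + (-18 - 4*h²) = -9 - 4*h²)
(-1091 + a(o(3, -1), -19))² = (-1091 + (-9 - 4*(-1)²))² = (-1091 + (-9 - 4*1))² = (-1091 + (-9 - 4))² = (-1091 - 13)² = (-1104)² = 1218816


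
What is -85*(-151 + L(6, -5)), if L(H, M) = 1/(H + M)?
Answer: 12750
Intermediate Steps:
-85*(-151 + L(6, -5)) = -85*(-151 + 1/(6 - 5)) = -85*(-151 + 1/1) = -85*(-151 + 1) = -85*(-150) = 12750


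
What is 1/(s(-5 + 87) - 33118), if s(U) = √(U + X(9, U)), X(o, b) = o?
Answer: -33118/1096801833 - √91/1096801833 ≈ -3.0204e-5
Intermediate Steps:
s(U) = √(9 + U) (s(U) = √(U + 9) = √(9 + U))
1/(s(-5 + 87) - 33118) = 1/(√(9 + (-5 + 87)) - 33118) = 1/(√(9 + 82) - 33118) = 1/(√91 - 33118) = 1/(-33118 + √91)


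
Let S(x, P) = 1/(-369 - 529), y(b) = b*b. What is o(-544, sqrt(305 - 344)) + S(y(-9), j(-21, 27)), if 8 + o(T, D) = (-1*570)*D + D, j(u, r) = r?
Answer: -7185/898 - 569*I*sqrt(39) ≈ -8.0011 - 3553.4*I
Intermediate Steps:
y(b) = b**2
S(x, P) = -1/898 (S(x, P) = 1/(-898) = -1/898)
o(T, D) = -8 - 569*D (o(T, D) = -8 + ((-1*570)*D + D) = -8 + (-570*D + D) = -8 - 569*D)
o(-544, sqrt(305 - 344)) + S(y(-9), j(-21, 27)) = (-8 - 569*sqrt(305 - 344)) - 1/898 = (-8 - 569*I*sqrt(39)) - 1/898 = -7185/898 - 569*I*sqrt(39)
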